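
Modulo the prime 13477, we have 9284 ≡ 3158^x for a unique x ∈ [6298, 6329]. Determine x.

Compute 3158^6298 mod 13477 = 9043, then multiply by 3158 repeatedly:
  3158^6298=9043  3158^6299=31  3158^6300=3559  3158^6301=12981  3158^6302=10441
  3158^6303=7936  3158^6304=8145  3158^6305=7794  3158^6306=4450  3158^6307=10066
  3158^6308=9662  3158^6309=668  3158^6310=7132  3158^6311=2789  3158^6312=7181
  3158^6313=9284
Found 9284 at exponent 6313.

6313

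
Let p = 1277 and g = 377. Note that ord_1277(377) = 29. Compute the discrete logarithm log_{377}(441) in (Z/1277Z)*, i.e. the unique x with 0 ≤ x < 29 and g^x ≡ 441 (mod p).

15

Successive powers of 377 modulo 1277:
  377^0=1  377^1=377  377^2=382  377^3=990  377^4=346  377^5=188
  377^6=641  377^7=304  377^8=955  377^9=1198  377^10=865  377^11=470
  377^12=964  377^13=760  377^14=472  377^15=441
So 377^15 ≡ 441 (mod 1277), giving x = 15.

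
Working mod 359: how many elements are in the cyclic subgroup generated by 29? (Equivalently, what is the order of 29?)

358

The order of 29 must divide p − 1 = 358 = 2 · 179.
Divisors: 1, 2, 179, 358.
Check each in increasing order: 29^1 ≡ 29;  29^2 ≡ 123;  29^179 ≡ 358;  29^358 ≡ 1.
Smallest exponent giving 1 is 358.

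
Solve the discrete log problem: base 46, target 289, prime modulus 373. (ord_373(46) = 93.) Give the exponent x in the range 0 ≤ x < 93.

6

Baby-step giant-step with m = ceil(sqrt(93)) = 10.
Baby table (46^j mod 373 for j=0..9):
  0:1  1:46  2:251  3:356  4:337  5:209  6:289  7:239
  8:177  9:309
Giant step factor: 46^(-10) ≡ 28 (mod 373).
Scan 289·28^i mod 373 for i = 0, 1, …:
  i=0: 289
Match at i=0, j=6: x = 0·10 + 6 = 6.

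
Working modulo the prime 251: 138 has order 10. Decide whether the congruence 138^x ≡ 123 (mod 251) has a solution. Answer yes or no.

no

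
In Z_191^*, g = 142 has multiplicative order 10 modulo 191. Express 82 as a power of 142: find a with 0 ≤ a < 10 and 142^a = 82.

7

Successive powers of 142 modulo 191:
  142^0=1  142^1=142  142^2=109  142^3=7  142^4=39  142^5=190
  142^6=49  142^7=82
So 142^7 ≡ 82 (mod 191), giving a = 7.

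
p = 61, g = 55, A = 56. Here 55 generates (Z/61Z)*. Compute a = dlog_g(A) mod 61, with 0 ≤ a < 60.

16

Baby-step giant-step with m = ceil(sqrt(60)) = 8.
Baby table (55^j mod 61 for j=0..7):
  0:1  1:55  2:36  3:28  4:15  5:32  6:52  7:54
Giant step factor: 55^(-8) ≡ 16 (mod 61).
Scan 56·16^i mod 61 for i = 0, 1, …:
  i=0: 56   i=1: 42   i=2: 1
Match at i=2, j=0: a = 2·8 + 0 = 16.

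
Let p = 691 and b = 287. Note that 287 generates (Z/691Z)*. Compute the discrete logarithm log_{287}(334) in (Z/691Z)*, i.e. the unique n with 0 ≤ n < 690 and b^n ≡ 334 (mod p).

Baby-step giant-step with m = ceil(sqrt(690)) = 27.
Baby table (287^j mod 691 for j=0..26):
  0:1  1:287  2:140  3:102  4:252  5:460  6:39  7:137
  8:623  9:523  10:154  11:665  12:139  13:506  14:112  15:358
  16:478  17:368  18:584  19:386  20:222  21:142  22:676  23:532
  24:664  25:543  26:366
Giant step factor: 287^(-27) ≡ 622 (mod 691).
Scan 334·622^i mod 691 for i = 0, 1, …:
  i=0: 334   i=1: 448   i=2: 183   i=3: 502
  i=4: 603   i=5: 544   i=6: 469   i=7: 116
  i=8: 288   i=9: 167     …   i=18: 429
  i=19: 112
Match at i=19, j=14: n = 19·27 + 14 = 527.

527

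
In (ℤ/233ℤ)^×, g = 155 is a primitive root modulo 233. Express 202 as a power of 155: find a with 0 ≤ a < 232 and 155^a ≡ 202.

166

Baby-step giant-step with m = ceil(sqrt(232)) = 16.
Baby table (155^j mod 233 for j=0..15):
  0:1  1:155  2:26  3:69  4:210  5:163  6:101  7:44
  8:63  9:212  10:7  11:153  12:182  13:17  14:72  15:209
Giant step factor: 155^(-16) ≡ 204 (mod 233).
Scan 202·204^i mod 233 for i = 0, 1, …:
  i=0: 202   i=1: 200   i=2: 25   i=3: 207
  i=4: 55   i=5: 36   i=6: 121   i=7: 219
  i=8: 173   i=9: 109   i=10: 101
Match at i=10, j=6: a = 10·16 + 6 = 166.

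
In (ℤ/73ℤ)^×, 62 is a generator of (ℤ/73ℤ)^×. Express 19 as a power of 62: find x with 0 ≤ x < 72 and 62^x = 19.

Baby-step giant-step with m = ceil(sqrt(72)) = 9.
Baby table (62^j mod 73 for j=0..8):
  0:1  1:62  2:48  3:56  4:41  5:60  6:70  7:33
  8:2
Giant step factor: 62^(-9) ≡ 63 (mod 73).
Scan 19·63^i mod 73 for i = 0, 1, …:
  i=0: 19   i=1: 29   i=2: 2
Match at i=2, j=8: x = 2·9 + 8 = 26.

26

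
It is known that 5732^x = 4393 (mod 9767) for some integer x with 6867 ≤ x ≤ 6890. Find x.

6871

Compute 5732^6867 mod 9767 = 9142, then multiply by 5732 repeatedly:
  5732^6867=9142  5732^6868=1989  5732^6869=2859  5732^6870=8529  5732^6871=4393
Found 4393 at exponent 6871.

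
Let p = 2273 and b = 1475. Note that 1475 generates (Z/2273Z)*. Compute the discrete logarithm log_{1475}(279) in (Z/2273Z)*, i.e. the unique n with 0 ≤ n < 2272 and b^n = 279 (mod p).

900

Baby-step giant-step with m = ceil(sqrt(2272)) = 48.
Baby table (1475^j mod 2273 for j=0..47):
  0:1  1:1475  2:364  3:472  4:662  5:1333  6:30  7:1063
  8:1828  9:522  10:1676  11:1349  12:900  13:68  14:288  15:2022
  16:274  17:1829  18:1997  19:2040  20:1821  21:1562  22:1401  23:318
  24:812  25:2102  26:78  27:1400  28:1116  29:448  30:1630  31:1689
  32:67  33:1086  34:1658  35:2075  36:1167  37:664  38:2010  39:758
  40:2007  41:879  42:915  43:1736  44:1202  45:10  46:1112  47:1367
Giant step factor: 1475^(-48) ≡ 1032 (mod 2273).
Scan 279·1032^i mod 2273 for i = 0, 1, …:
  i=0: 279   i=1: 1530   i=2: 1498   i=3: 296
  i=4: 890   i=5: 188   i=6: 811   i=7: 488
  i=8: 1283   i=9: 1170     …   i=17: 761
  i=18: 1167
Match at i=18, j=36: n = 18·48 + 36 = 900.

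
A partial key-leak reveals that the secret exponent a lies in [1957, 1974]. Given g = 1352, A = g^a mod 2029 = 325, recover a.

Compute 1352^1957 mod 2029 = 1693, then multiply by 1352 repeatedly:
  1352^1957=1693  1352^1958=224  1352^1959=527  1352^1960=325
Found 325 at exponent 1960.

1960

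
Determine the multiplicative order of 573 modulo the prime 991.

45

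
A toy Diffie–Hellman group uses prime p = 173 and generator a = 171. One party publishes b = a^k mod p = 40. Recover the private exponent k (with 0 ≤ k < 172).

Baby-step giant-step with m = ceil(sqrt(172)) = 14.
Baby table (171^j mod 173 for j=0..13):
  0:1  1:171  2:4  3:165  4:16  5:141  6:64  7:45
  8:83  9:7  10:159  11:28  12:117  13:112
Giant step factor: 171^(-14) ≡ 78 (mod 173).
Scan 40·78^i mod 173 for i = 0, 1, …:
  i=0: 40   i=1: 6   i=2: 122   i=3: 1
Match at i=3, j=0: k = 3·14 + 0 = 42.

42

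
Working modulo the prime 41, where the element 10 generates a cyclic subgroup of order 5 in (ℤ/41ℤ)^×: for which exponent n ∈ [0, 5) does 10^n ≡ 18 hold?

Successive powers of 10 modulo 41:
  10^0=1  10^1=10  10^2=18
So 10^2 ≡ 18 (mod 41), giving n = 2.

2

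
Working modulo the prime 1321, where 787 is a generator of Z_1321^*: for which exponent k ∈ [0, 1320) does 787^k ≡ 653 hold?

Baby-step giant-step with m = ceil(sqrt(1320)) = 37.
Baby table (787^j mod 1321 for j=0..36):
  0:1  1:787  2:1141  3:1008  4:696  5:858  6:215  7:117
  8:930  9:76  10:367  11:851  12:1311  13:56  14:479  15:488
  16:966  17:667  18:492  19:151  20:1268  21:561  22:293  23:737
  24:100  25:761  26:494  27:404  28:908  29:1256  30:364  31:1132
  32:530  33:995  34:1033  35:556  36:321
Giant step factor: 787^(-37) ≡ 1066 (mod 1321).
Scan 653·1066^i mod 1321 for i = 0, 1, …:
  i=0: 653   i=1: 1252   i=2: 422   i=3: 712
  i=4: 738   i=5: 713   i=6: 483   i=7: 1009
  i=8: 300   i=9: 118   i=10: 293
Match at i=10, j=22: k = 10·37 + 22 = 392.

392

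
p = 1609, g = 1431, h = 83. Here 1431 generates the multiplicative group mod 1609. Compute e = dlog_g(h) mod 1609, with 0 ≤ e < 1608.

Baby-step giant-step with m = ceil(sqrt(1608)) = 41.
Baby table (1431^j mod 1609 for j=0..40):
  0:1  1:1431  2:1113  3:1402  4:1448  5:1305  6:1015  7:1147
  8:177  9:674  10:703  11:368  12:465  13:898  14:1056  15:285
  16:758  17:232  18:538  19:776  20:246  21:1264  22:268  23:566
  24:619  25:839  26:295  27:587  28:99  29:77  30:775  31:424
  32:151  33:475  34:727  35:923  36:1433  37:757  38:410  39:1034
  40:983
Giant step factor: 1431^(-41) ≡ 593 (mod 1609).
Scan 83·593^i mod 1609 for i = 0, 1, …:
  i=0: 83   i=1: 949   i=2: 1216   i=3: 256
  i=4: 562   i=5: 203   i=6: 1313   i=7: 1462
  i=8: 1324   i=9: 1549     …   i=26: 1049
  i=27: 983
Match at i=27, j=40: e = 27·41 + 40 = 1147.

1147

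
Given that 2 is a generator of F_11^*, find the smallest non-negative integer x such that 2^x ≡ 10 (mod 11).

5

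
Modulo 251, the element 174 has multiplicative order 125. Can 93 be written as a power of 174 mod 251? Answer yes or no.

93 ∈ ⟨174⟩ iff 93^125 ≡ 1 (mod 251), since |⟨174⟩| = 125.
93^125 mod 251 = 1.
Since 1 = 1, 93 lies in the subgroup.

yes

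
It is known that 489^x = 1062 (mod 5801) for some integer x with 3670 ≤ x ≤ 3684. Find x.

Compute 489^3670 mod 5801 = 4464, then multiply by 489 repeatedly:
  489^3670=4464  489^3671=1720  489^3672=5736  489^3673=3021  489^3674=3815
  489^3675=3414  489^3676=4559  489^3677=1767  489^3678=5515  489^3679=5171
  489^3680=5184  489^3681=5740  489^3682=4977  489^3683=3134  489^3684=1062
Found 1062 at exponent 3684.

3684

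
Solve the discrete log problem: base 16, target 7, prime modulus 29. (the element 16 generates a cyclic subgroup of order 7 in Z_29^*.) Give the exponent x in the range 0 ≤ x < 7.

3

Successive powers of 16 modulo 29:
  16^0=1  16^1=16  16^2=24  16^3=7
So 16^3 ≡ 7 (mod 29), giving x = 3.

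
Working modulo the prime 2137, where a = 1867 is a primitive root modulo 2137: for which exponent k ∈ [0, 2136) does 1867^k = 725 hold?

1804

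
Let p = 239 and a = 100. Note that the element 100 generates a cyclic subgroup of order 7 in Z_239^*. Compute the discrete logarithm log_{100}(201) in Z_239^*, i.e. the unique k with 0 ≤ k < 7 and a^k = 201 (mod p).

2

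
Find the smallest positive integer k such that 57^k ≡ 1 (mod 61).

15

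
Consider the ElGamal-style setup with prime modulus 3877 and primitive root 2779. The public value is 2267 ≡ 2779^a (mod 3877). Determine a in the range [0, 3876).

419

Baby-step giant-step with m = ceil(sqrt(3876)) = 63.
Baby table (2779^j mod 3877 for j=0..62):
  0:1  1:2779  2:3734  3:1934  4:1064  5:2582  6:2928  7:2966
  8:12  9:2332  10:2161  11:3823  12:1137  13:3845  14:243  15:699
  16:144  17:845  18:2670  19:3229  20:2013  21:3493  22:2916  23:634
  24:1728  25:2386  26:1024  27:3855  28:894  29:3146  30:99  31:3731
  32:1351  33:1493  34:657  35:3613  36:2974  37:2859  38:1188  39:2125
  40:704  41:2408  42:130  43:709  44:795  45:3292  46:2625  47:2238
  48:694  49:1757  50:1560  51:754  52:1786  53:734  54:484  55:3594
  56:574  57:1699  58:3212  59:1294  60:2047  61:1054  62:1931
Giant step factor: 2779^(-63) ≡ 1604 (mod 3877).
Scan 2267·1604^i mod 3877 for i = 0, 1, …:
  i=0: 2267   i=1: 3519   i=2: 3441   i=3: 2393
  i=4: 142   i=5: 2902   i=6: 2408
Match at i=6, j=41: a = 6·63 + 41 = 419.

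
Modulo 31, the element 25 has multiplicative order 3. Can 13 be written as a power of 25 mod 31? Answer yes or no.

no

⟨25⟩ has order 3; its elements mod 31 are {1, 5, 25}.
13 is not in this set.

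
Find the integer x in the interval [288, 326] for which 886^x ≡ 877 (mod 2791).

298

Compute 886^288 mod 2791 = 2284, then multiply by 886 repeatedly:
  886^288=2284  886^289=149  886^290=837  886^291=1967  886^292=1178
  886^293=2665  886^294=4  886^295=753  886^296=109  886^297=1680
  886^298=877
Found 877 at exponent 298.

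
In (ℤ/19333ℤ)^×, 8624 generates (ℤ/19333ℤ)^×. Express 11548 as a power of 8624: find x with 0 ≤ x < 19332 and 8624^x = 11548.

17311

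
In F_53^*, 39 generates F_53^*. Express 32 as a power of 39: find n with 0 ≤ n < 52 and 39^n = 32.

9

Successive powers of 39 modulo 53:
  39^0=1  39^1=39  39^2=37  39^3=12  39^4=44  39^5=20
  39^6=38  39^7=51  39^8=28  39^9=32
So 39^9 ≡ 32 (mod 53), giving n = 9.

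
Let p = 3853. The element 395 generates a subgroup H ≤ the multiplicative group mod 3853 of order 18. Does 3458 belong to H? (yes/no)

yes

3458 ∈ ⟨395⟩ iff 3458^18 ≡ 1 (mod 3853), since |⟨395⟩| = 18.
3458^18 mod 3853 = 1.
Since 1 = 1, 3458 lies in the subgroup.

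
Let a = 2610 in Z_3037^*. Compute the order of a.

The order of 2610 must divide p − 1 = 3036 = 2^2 · 3 · 11 · 23.
Divisors: 1, 2, 3, 4, 6, 11, 12, 22, 23, 33, 44, 46, 66, 69, 92, 132, 138, 253, 276, 506, 759, 1012, 1518, 3036.
Check each in increasing order: 2610^1 ≡ 2610;  2610^2 ≡ 109;  2610^3 ≡ 2049;  2610^4 ≡ 2770;  2610^6 ≡ 1267;  2610^11 ≡ 572;  2610^12 ≡ 1753;  2610^22 ≡ 2225;  2610^23 ≡ 506;  2610^33 ≡ 197;  2610^44 ≡ 315;  2610^46 ≡ 928;  2610^66 ≡ 2365;  2610^69 ≡ 1870;  2610^92 ≡ 1713;  2610^132 ≡ 2108;  2610^138 ≡ 1313;  2610^253 ≡ 208;  2610^276 ≡ 1990;  2610^506 ≡ 746;  2610^759 ≡ 281;  2610^1012 ≡ 745;  2610^1518 ≡ 3036;  2610^3036 ≡ 1.
Smallest exponent giving 1 is 3036.

3036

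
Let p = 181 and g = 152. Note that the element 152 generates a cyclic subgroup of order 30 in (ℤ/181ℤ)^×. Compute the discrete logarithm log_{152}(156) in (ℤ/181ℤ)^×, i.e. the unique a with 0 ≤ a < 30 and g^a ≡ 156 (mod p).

Successive powers of 152 modulo 181:
  152^0=1  152^1=152  152^2=117  152^3=46  152^4=114  152^5=133
  152^6=125  152^7=176  152^8=145  152^9=139  152^10=132  152^11=154
  152^12=59  152^13=99  152^14=25  152^15=180  152^16=29  152^17=64
  152^18=135  152^19=67  152^20=48  152^21=56  152^22=5  152^23=36
  152^24=42  152^25=49  152^26=27  152^27=122  152^28=82  152^29=156
So 152^29 ≡ 156 (mod 181), giving a = 29.

29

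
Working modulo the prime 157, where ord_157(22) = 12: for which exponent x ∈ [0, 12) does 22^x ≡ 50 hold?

Successive powers of 22 modulo 157:
  22^0=1  22^1=22  22^2=13  22^3=129  22^4=12  22^5=107
  22^6=156  22^7=135  22^8=144  22^9=28  22^10=145  22^11=50
So 22^11 ≡ 50 (mod 157), giving x = 11.

11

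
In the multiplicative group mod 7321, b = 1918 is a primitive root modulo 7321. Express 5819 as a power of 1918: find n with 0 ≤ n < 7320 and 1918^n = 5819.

Baby-step giant-step with m = ceil(sqrt(7320)) = 86.
Baby table (1918^j mod 7321 for j=0..85):
  0:1  1:1918  2:3582  3:3178  4:4332  5:6762  6:4025  7:3616
  8:2501  9:1663  10:4999  11:4893  12:6573  13:252  14:150  15:2181
  16:2867  17:835  18:5552  19:4002  20:3428  21:646  22:1779  23:536
  24:3108  25:1850  26:4936  27:1195  28:537  29:5026  30:5432  31:793
  32:5527  33:7299  34:1730  35:1727  36:3294  37:7190  38:4977  39:6623
  40:979  41:3546  42:19  43:7158  44:2169  45:1814  46:1777  47:4021
  48:3265  49:2815  50:3593  51:2313  52:7129  53:5115  54:430  55:4788
  56:2850  57:4834  58:3226  59:1223  60:2994  61:2828  62:6564  63:4953
  64:4517  65:2863  66:484  67:5866  68:5932  69:742  70:2882  71:321
  72:714  73:425  74:2519  75:6903  76:3586  77:3529  78:4018  79:4832
  80:6711  81:1380  82:3959  83:1485  84:361  85:4224
Giant step factor: 1918^(-86) ≡ 4007 (mod 7321).
Scan 5819·4007^i mod 7321 for i = 0, 1, …:
  i=0: 5819   i=1: 6669   i=2: 1033   i=3: 2866
  i=4: 4734   i=5: 427   i=6: 5196   i=7: 6769
  i=8: 6399   i=9: 2651     …   i=65: 2012
  i=66: 1663
Match at i=66, j=9: n = 66·86 + 9 = 5685.

5685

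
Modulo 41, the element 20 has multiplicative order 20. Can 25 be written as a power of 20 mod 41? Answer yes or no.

⟨20⟩ has order 20; its elements mod 41 are {1, 2, 4, 5, 8, 9, 10, 16, 18, 20, 21, 23, 25, 31, 32, 33, 36, 37, 39, 40}.
25 is in this set.

yes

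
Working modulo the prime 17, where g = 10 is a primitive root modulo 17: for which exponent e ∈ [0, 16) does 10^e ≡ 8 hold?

14

Successive powers of 10 modulo 17:
  10^0=1  10^1=10  10^2=15  10^3=14  10^4=4  10^5=6
  10^6=9  10^7=5  10^8=16  10^9=7  10^10=2  10^11=3
  10^12=13  10^13=11  10^14=8
So 10^14 ≡ 8 (mod 17), giving e = 14.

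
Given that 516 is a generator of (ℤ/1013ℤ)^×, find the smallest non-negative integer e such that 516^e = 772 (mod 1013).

480

Baby-step giant-step with m = ceil(sqrt(1012)) = 32.
Baby table (516^j mod 1013 for j=0..31):
  0:1  1:516  2:850  3:984  4:231  5:675  6:841  7:392
  8:685  9:936  10:788  11:395  12:207  13:447  14:701  15:75
  16:206  17:944  18:864  19:104  20:988  21:269  22:23  23:725
  24:303  25:346  26:248  27:330  28:96  29:912  30:560  31:255
Giant step factor: 516^(-32) ≡ 617 (mod 1013).
Scan 772·617^i mod 1013 for i = 0, 1, …:
  i=0: 772   i=1: 214   i=2: 348   i=3: 973
  i=4: 645   i=5: 869   i=6: 296   i=7: 292
  i=8: 863   i=9: 646     …   i=14: 903
  i=15: 1
Match at i=15, j=0: e = 15·32 + 0 = 480.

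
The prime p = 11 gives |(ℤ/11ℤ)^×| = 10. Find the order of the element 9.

5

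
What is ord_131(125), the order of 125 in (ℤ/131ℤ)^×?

The order of 125 must divide p − 1 = 130 = 2 · 5 · 13.
Divisors: 1, 2, 5, 10, 13, 26, 65, 130.
Check each in increasing order: 125^1 ≡ 125;  125^2 ≡ 36;  125^5 ≡ 84;  125^10 ≡ 113;  125^13 ≡ 89;  125^26 ≡ 61;  125^65 ≡ 1.
Smallest exponent giving 1 is 65.

65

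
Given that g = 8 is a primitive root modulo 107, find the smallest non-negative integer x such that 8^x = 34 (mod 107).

Successive powers of 8 modulo 107:
  8^0=1  8^1=8  8^2=64  8^3=84  8^4=30  8^5=26
  8^6=101  8^7=59  8^8=44  8^9=31  8^10=34
So 8^10 ≡ 34 (mod 107), giving x = 10.

10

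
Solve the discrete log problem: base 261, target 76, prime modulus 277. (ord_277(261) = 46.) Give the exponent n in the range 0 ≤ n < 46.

19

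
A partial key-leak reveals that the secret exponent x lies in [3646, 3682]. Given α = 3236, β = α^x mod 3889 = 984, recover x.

Compute 3236^3646 mod 3889 = 2327, then multiply by 3236 repeatedly:
  3236^3646=2327  3236^3647=1068  3236^3648=2616  3236^3649=2912  3236^3650=185
  3236^3651=3643  3236^3652=1189  3236^3653=1383  3236^3654=3038  3236^3655=3465
  3236^3656=753  3236^3657=2194  3236^3658=2359  3236^3659=3506  3236^3660=1203
  3236^3661=19  3236^3662=3149  3236^3663=984
Found 984 at exponent 3663.

3663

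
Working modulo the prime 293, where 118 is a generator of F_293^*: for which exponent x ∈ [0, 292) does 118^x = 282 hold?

229

Baby-step giant-step with m = ceil(sqrt(292)) = 18.
Baby table (118^j mod 293 for j=0..17):
  0:1  1:118  2:153  3:181  4:262  5:151  6:238  7:249
  8:82  9:7  10:240  11:192  12:95  13:76  14:178  15:201
  16:278  17:281
Giant step factor: 118^(-18) ≡ 6 (mod 293).
Scan 282·6^i mod 293 for i = 0, 1, …:
  i=0: 282   i=1: 227   i=2: 190   i=3: 261
  i=4: 101   i=5: 20   i=6: 120   i=7: 134
  i=8: 218   i=9: 136   i=10: 230   i=11: 208
  i=12: 76
Match at i=12, j=13: x = 12·18 + 13 = 229.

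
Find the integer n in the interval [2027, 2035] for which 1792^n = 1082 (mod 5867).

Compute 1792^2027 mod 5867 = 5792, then multiply by 1792 repeatedly:
  1792^2027=5792  1792^2028=541  1792^2029=1417  1792^2030=4720  1792^2031=3893
  1792^2032=393  1792^2033=216  1792^2034=5717  1792^2035=1082
Found 1082 at exponent 2035.

2035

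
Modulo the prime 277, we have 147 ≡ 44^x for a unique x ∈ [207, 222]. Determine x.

208

Compute 44^207 mod 277 = 60, then multiply by 44 repeatedly:
  44^207=60  44^208=147
Found 147 at exponent 208.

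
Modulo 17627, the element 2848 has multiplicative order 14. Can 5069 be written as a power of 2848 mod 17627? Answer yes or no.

⟨2848⟩ has order 14; its elements mod 17627 are {1, 2684, 2848, 5069, 5405, 5587, 6086, 11541, 12040, 12222, 12558, 14779, 14943, 17626}.
5069 is in this set.

yes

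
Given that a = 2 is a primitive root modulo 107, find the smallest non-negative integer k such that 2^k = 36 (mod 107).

36

Baby-step giant-step with m = ceil(sqrt(106)) = 11.
Baby table (2^j mod 107 for j=0..10):
  0:1  1:2  2:4  3:8  4:16  5:32  6:64  7:21
  8:42  9:84  10:61
Giant step factor: 2^(-11) ≡ 50 (mod 107).
Scan 36·50^i mod 107 for i = 0, 1, …:
  i=0: 36   i=1: 88   i=2: 13   i=3: 8
Match at i=3, j=3: k = 3·11 + 3 = 36.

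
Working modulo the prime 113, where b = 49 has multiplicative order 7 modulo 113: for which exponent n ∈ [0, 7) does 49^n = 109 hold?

Successive powers of 49 modulo 113:
  49^0=1  49^1=49  49^2=28  49^3=16  49^4=106  49^5=109
So 49^5 ≡ 109 (mod 113), giving n = 5.

5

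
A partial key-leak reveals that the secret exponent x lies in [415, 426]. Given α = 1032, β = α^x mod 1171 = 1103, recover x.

415

Compute 1032^415 mod 1171 = 1103, then multiply by 1032 repeatedly:
  1032^415=1103
Found 1103 at exponent 415.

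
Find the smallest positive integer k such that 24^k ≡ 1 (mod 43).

21

The order of 24 must divide p − 1 = 42 = 2 · 3 · 7.
Divisors: 1, 2, 3, 6, 7, 14, 21, 42.
Check each in increasing order: 24^1 ≡ 24;  24^2 ≡ 17;  24^3 ≡ 21;  24^6 ≡ 11;  24^7 ≡ 6;  24^14 ≡ 36;  24^21 ≡ 1.
Smallest exponent giving 1 is 21.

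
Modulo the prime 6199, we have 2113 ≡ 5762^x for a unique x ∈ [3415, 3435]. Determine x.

Compute 5762^3415 mod 6199 = 1505, then multiply by 5762 repeatedly:
  5762^3415=1505  5762^3416=5608  5762^3417=4108  5762^3418=2514  5762^3419=4804
  5762^3420=2113
Found 2113 at exponent 3420.

3420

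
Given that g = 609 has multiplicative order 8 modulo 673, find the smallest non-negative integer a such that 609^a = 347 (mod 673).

7

Successive powers of 609 modulo 673:
  609^0=1  609^1=609  609^2=58  609^3=326  609^4=672  609^5=64
  609^6=615  609^7=347
So 609^7 ≡ 347 (mod 673), giving a = 7.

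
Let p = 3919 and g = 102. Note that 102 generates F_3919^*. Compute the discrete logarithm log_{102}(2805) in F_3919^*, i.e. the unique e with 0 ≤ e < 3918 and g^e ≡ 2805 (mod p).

26

Successive powers of 102 modulo 3919:
  102^0=1  102^1=102  102^2=2566  102^3=3078  102^4=436  102^5=1363
  102^6=1861  102^7=1710  102^8=1984  102^9=2499  102^10=163  102^11=950
  102^12=2844  102^13=82  102^14=526  102^15=2705  102^16=1580  102^17=481
  102^18=2034  102^19=3680  102^20=3055  102^21=2009  102^22=1130  102^23=1609
  102^24=3439  102^25=1987  102^26=2805
So 102^26 ≡ 2805 (mod 3919), giving e = 26.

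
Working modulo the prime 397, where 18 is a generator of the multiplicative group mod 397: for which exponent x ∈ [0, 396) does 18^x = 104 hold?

338

Baby-step giant-step with m = ceil(sqrt(396)) = 20.
Baby table (18^j mod 397 for j=0..19):
  0:1  1:18  2:324  3:274  4:168  5:245  6:43  7:377
  8:37  9:269  10:78  11:213  12:261  13:331  14:3  15:54
  16:178  17:28  18:107  19:338
Giant step factor: 18^(-20) ≡ 357 (mod 397).
Scan 104·357^i mod 397 for i = 0, 1, …:
  i=0: 104   i=1: 207   i=2: 57   i=3: 102
  i=4: 287   i=5: 33   i=6: 268   i=7: 396
  i=8: 40   i=9: 385     …   i=15: 305
  i=16: 107
Match at i=16, j=18: x = 16·20 + 18 = 338.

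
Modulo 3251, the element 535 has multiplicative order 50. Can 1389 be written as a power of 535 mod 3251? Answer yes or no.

yes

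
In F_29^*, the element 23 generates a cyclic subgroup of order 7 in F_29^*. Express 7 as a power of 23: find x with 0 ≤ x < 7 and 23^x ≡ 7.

2

Successive powers of 23 modulo 29:
  23^0=1  23^1=23  23^2=7
So 23^2 ≡ 7 (mod 29), giving x = 2.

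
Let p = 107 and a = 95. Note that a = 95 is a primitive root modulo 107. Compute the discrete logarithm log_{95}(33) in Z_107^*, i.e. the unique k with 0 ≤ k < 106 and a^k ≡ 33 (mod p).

Successive powers of 95 modulo 107:
  95^0=1  95^1=95  95^2=37  95^3=91  95^4=85  95^5=50
  95^6=42  95^7=31  95^8=56  95^9=77  95^10=39  95^11=67
  95^12=52  95^13=18  95^14=105  95^15=24  95^16=33
So 95^16 ≡ 33 (mod 107), giving k = 16.

16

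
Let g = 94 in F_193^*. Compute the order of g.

The order of 94 must divide p − 1 = 192 = 2^6 · 3.
Divisors: 1, 2, 3, 4, 6, 8, 12, 16, 24, 32, 48, 64, 96, 192.
Check each in increasing order: 94^1 ≡ 94;  94^2 ≡ 151;  94^3 ≡ 105;  94^4 ≡ 27;  94^6 ≡ 24;  94^8 ≡ 150;  94^12 ≡ 190;  94^16 ≡ 112;  94^24 ≡ 9;  94^32 ≡ 192;  94^48 ≡ 81;  94^64 ≡ 1.
Smallest exponent giving 1 is 64.

64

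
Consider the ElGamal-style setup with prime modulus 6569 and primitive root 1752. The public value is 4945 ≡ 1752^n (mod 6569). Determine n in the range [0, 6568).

Baby-step giant-step with m = ceil(sqrt(6568)) = 82.
Baby table (1752^j mod 6569 for j=0..81):
  0:1  1:1752  2:1781  3:37  4:5703  5:207  6:1369  7:803
  8:1090  9:4670  10:3435  11:916  12:1996  13:2284  14:1047  15:1593
  16:5680  17:5894  18:6389  19:6521  20:1301  21:6478  22:4793  23:2154
  24:3202  25:6547  26:870  27:232  28:5755  29:5914  30:2015  31:2727
  32:2041  33:2296  34:2364  35:3258  36:6124  37:2071  38:2304  39:3242
  40:4368  41:6420  42:1712  43:3960  44:1056  45:4223  46:2002  47:6227
  48:5164  49:1815  50:484  51:567  52:1465  53:4770  54:1272  55:1653
  56:5696  57:1081  58:2040  59:544  60:583  61:3221  62:421  63:1864
  64:935  65:2439  66:3278  67:1750  68:4846  69:3044  70:5629  71:1939
  72:955  73:4634  74:6053  75:2490  76:664  77:615  78:164  79:4861
  80:3048  81:6068
Giant step factor: 1752^(-82) ≡ 3432 (mod 6569).
Scan 4945·3432^i mod 6569 for i = 0, 1, …:
  i=0: 4945   i=1: 3513   i=2: 2501   i=3: 4318
  i=4: 6281   i=5: 3503   i=6: 1026   i=7: 248
  i=8: 3735   i=9: 2401     …   i=76: 6064
  i=77: 1056
Match at i=77, j=44: n = 77·82 + 44 = 6358.

6358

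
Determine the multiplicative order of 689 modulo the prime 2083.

347

The order of 689 must divide p − 1 = 2082 = 2 · 3 · 347.
Divisors: 1, 2, 3, 6, 347, 694, 1041, 2082.
Check each in increasing order: 689^1 ≡ 689;  689^2 ≡ 1880;  689^3 ≡ 1777;  689^6 ≡ 1984;  689^347 ≡ 1.
Smallest exponent giving 1 is 347.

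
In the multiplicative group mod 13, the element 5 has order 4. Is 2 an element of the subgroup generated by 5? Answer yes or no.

no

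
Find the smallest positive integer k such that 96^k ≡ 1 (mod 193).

The order of 96 must divide p − 1 = 192 = 2^6 · 3.
Divisors: 1, 2, 3, 4, 6, 8, 12, 16, 24, 32, 48, 64, 96, 192.
Check each in increasing order: 96^1 ≡ 96;  96^2 ≡ 145;  96^3 ≡ 24;  96^4 ≡ 181;  96^6 ≡ 190;  96^8 ≡ 144;  96^12 ≡ 9;  96^16 ≡ 85;  96^24 ≡ 81;  96^32 ≡ 84;  96^48 ≡ 192;  96^64 ≡ 108;  96^96 ≡ 1.
Smallest exponent giving 1 is 96.

96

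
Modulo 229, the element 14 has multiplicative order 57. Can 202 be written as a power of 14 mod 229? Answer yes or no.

202 ∈ ⟨14⟩ iff 202^57 ≡ 1 (mod 229), since |⟨14⟩| = 57.
202^57 mod 229 = 228.
Since 228 ≠ 1, 202 does not lie in the subgroup.

no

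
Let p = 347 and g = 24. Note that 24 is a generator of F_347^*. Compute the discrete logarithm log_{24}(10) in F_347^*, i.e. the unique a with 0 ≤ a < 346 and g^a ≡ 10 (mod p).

196

Baby-step giant-step with m = ceil(sqrt(346)) = 19.
Baby table (24^j mod 347 for j=0..18):
  0:1  1:24  2:229  3:291  4:44  5:15  6:13  7:312
  8:201  9:313  10:225  11:195  12:169  13:239  14:184  15:252
  16:149  17:106  18:115
Giant step factor: 24^(-19) ≡ 65 (mod 347).
Scan 10·65^i mod 347 for i = 0, 1, …:
  i=0: 10   i=1: 303   i=2: 263   i=3: 92
  i=4: 81   i=5: 60   i=6: 83   i=7: 190
  i=8: 205   i=9: 139   i=10: 13
Match at i=10, j=6: a = 10·19 + 6 = 196.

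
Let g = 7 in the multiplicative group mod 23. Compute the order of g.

The order of 7 must divide p − 1 = 22 = 2 · 11.
Divisors: 1, 2, 11, 22.
Check each in increasing order: 7^1 ≡ 7;  7^2 ≡ 3;  7^11 ≡ 22;  7^22 ≡ 1.
Smallest exponent giving 1 is 22.

22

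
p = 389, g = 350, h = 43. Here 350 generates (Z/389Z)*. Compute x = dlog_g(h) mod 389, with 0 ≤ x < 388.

157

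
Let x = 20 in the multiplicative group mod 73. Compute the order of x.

The order of 20 must divide p − 1 = 72 = 2^3 · 3^2.
Divisors: 1, 2, 3, 4, 6, 8, 9, 12, 18, 24, 36, 72.
Check each in increasing order: 20^1 ≡ 20;  20^2 ≡ 35;  20^3 ≡ 43;  20^4 ≡ 57;  20^6 ≡ 24;  20^8 ≡ 37;  20^9 ≡ 10;  20^12 ≡ 65;  20^18 ≡ 27;  20^24 ≡ 64;  20^36 ≡ 72;  20^72 ≡ 1.
Smallest exponent giving 1 is 72.

72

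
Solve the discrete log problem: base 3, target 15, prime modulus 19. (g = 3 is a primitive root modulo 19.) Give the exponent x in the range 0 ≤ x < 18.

5

Successive powers of 3 modulo 19:
  3^0=1  3^1=3  3^2=9  3^3=8  3^4=5  3^5=15
So 3^5 ≡ 15 (mod 19), giving x = 5.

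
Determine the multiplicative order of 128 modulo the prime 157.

52

The order of 128 must divide p − 1 = 156 = 2^2 · 3 · 13.
Divisors: 1, 2, 3, 4, 6, 12, 13, 26, 39, 52, 78, 156.
Check each in increasing order: 128^1 ≡ 128;  128^2 ≡ 56;  128^3 ≡ 103;  128^4 ≡ 153;  128^6 ≡ 90;  128^12 ≡ 93;  128^13 ≡ 129;  128^26 ≡ 156;  128^39 ≡ 28;  128^52 ≡ 1.
Smallest exponent giving 1 is 52.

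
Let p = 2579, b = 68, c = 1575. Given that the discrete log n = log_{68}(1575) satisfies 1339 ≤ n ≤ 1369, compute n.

1368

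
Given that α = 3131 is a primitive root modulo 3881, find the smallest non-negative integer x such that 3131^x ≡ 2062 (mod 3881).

1925

Baby-step giant-step with m = ceil(sqrt(3880)) = 63.
Baby table (3131^j mod 3881 for j=0..62):
  0:1  1:3131  2:3636  3:1343  4:1810  5:850  6:2865  7:1324
  8:536  9:1624  10:634  11:1863  12:3791  13:1523  14:2645  15:3322
  16:102  17:1120  18:2177  19:1151  20:2213  21:1318  22:1155  23:3094
  24:338  25:2646  26:2572  27:3738  28:2463  29:106  30:2001  31:1197
  32:2642  33:1691  34:837  35:972  36:628  37:2482  38:1380  39:1227
  40:3428  41:2103  42:2317  43:938  44:2842  45:3050  46:2290  47:1783
  48:1695  49:1718  50:3873  51:2119  52:1960  53:899  54:1044  55:962
  56:366  57:1051  58:3474  59:2532  60:2690  61:620  62:720
Giant step factor: 3131^(-63) ≡ 1858 (mod 3881).
Scan 2062·1858^i mod 3881 for i = 0, 1, …:
  i=0: 2062   i=1: 649   i=2: 2732   i=3: 3589
  i=4: 804   i=5: 3528   i=6: 15   i=7: 703
  i=8: 2158   i=9: 491     …   i=29: 1964
  i=30: 972
Match at i=30, j=35: x = 30·63 + 35 = 1925.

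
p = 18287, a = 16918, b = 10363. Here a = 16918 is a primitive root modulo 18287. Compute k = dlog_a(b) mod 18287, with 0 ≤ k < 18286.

3584

Baby-step giant-step with m = ceil(sqrt(18286)) = 136.
Baby table (16918^j mod 18287 for j=0..135):
  0:1  1:16918  2:8887  3:12839  4:15503  5:7600  6:903  7:7309
  8:15255  9:17946  10:9654  11:5175  12:10781  13:16707  14:5154  15:2956
  16:12950  17:9840  18:6559  19:17933  20:9164  21:17653  22:8457  23:16325
  24:16076  25:9504  26:9368  27:12682  28:10992  29:2153  30:15037  31:5509
  32:10710  33:4184  34:14222  35:5737  36:9457  37:563  38:15594  39:11030
  40:4992  41:5290  42:17929  43:14640  44:392  45:11962  46:9174  47:3963
  48:5892  49:16706  50:6523  51:12356  52:111  53:12624  54:17246  55:17030
  56:1855  57:2398  58:8798  59:6671  60:10901  61:17010  62:10948  63:7528
  64:8036  65:7490  66:5197  67:17237  68:11064  69:13307  70:14856  71:15567
  72:11419  73:2774  74:6090  75:1662  76:10597  77:12585  78:15776  79:17890
  80:13170  81:1252  82:4990  83:8028  84:155  85:7249  86:5960  87:15049
  88:7368  89:7632  90:11956  91:17388  92:5502  93:2006  94:15123  95:15784
  96:6938  97:11118  98:12529  99:1005  100:13967  101:7379  102:10860  103:18278
  104:12321  105:11452  106:12458  107:6769  108:4748  109:10160  110:7367  111:9001
  112:3069  113:4549  114:8286  115:12693  116:14220  117:8475  118:9970  119:11459
  120:2875  121:14117  122:3186  123:8959  124:5706  125:15322  126:17658  127:1612
  128:5899  129:7123  130:13871  131:10794  132:17197  133:10963  134:5280  135:13332
Giant step factor: 16918^(-136) ≡ 1538 (mod 18287).
Scan 10363·1538^i mod 18287 for i = 0, 1, …:
  i=0: 10363   i=1: 10317   i=2: 12717   i=3: 9943
  i=4: 4402   i=5: 4086   i=6: 11827   i=7: 12648
  i=8: 13543   i=9: 241     …   i=25: 7019
  i=26: 5892
Match at i=26, j=48: k = 26·136 + 48 = 3584.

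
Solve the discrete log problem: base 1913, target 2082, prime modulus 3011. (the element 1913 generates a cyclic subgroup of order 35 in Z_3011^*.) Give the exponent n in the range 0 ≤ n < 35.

Successive powers of 1913 modulo 3011:
  1913^0=1  1913^1=1913  1913^2=1204  1913^3=2848  1913^4=1325  1913^5=2474
  1913^6=2481  1913^7=817  1913^8=212  1913^9=2082
So 1913^9 ≡ 2082 (mod 3011), giving n = 9.

9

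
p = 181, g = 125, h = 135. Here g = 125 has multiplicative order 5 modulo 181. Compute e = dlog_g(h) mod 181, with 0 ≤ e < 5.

3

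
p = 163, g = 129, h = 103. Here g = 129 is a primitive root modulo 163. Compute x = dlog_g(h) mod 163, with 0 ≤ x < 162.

97

Baby-step giant-step with m = ceil(sqrt(162)) = 13.
Baby table (129^j mod 163 for j=0..12):
  0:1  1:129  2:15  3:142  4:62  5:11  6:115  7:2
  8:95  9:30  10:121  11:124  12:22
Giant step factor: 129^(-13) ≡ 73 (mod 163).
Scan 103·73^i mod 163 for i = 0, 1, …:
  i=0: 103   i=1: 21   i=2: 66   i=3: 91
  i=4: 123   i=5: 14   i=6: 44   i=7: 115
Match at i=7, j=6: x = 7·13 + 6 = 97.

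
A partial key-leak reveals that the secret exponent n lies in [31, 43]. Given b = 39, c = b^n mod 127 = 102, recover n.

Compute 39^31 mod 127 = 93, then multiply by 39 repeatedly:
  39^31=93  39^32=71  39^33=102
Found 102 at exponent 33.

33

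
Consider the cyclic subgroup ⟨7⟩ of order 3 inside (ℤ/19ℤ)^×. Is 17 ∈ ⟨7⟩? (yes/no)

no

⟨7⟩ has order 3; its elements mod 19 are {1, 7, 11}.
17 is not in this set.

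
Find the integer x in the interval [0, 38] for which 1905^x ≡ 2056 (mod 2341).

10

Compute 1905^0 mod 2341 = 1, then multiply by 1905 repeatedly:
  1905^0=1  1905^1=1905  1905^2=475  1905^3=1249  1905^4=889
  1905^5=1002  1905^6=895  1905^7=727  1905^8=1404  1905^9=1198
  1905^10=2056
Found 2056 at exponent 10.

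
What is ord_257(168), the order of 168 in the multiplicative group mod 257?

128

The order of 168 must divide p − 1 = 256 = 2^8.
Divisors: 1, 2, 4, 8, 16, 32, 64, 128, 256.
Check each in increasing order: 168^1 ≡ 168;  168^2 ≡ 211;  168^4 ≡ 60;  168^8 ≡ 2;  168^16 ≡ 4;  168^32 ≡ 16;  168^64 ≡ 256;  168^128 ≡ 1.
Smallest exponent giving 1 is 128.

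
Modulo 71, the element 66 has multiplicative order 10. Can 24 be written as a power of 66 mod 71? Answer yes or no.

no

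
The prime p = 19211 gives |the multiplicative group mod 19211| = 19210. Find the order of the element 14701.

The order of 14701 must divide p − 1 = 19210 = 2 · 5 · 17 · 113.
Divisors: 1, 2, 5, 10, 17, 34, 85, 113, 170, 226, 565, 1130, 1921, 3842, 9605, 19210.
Check each in increasing order: 14701^1 ≡ 14701;  14701^2 ≡ 14862;  14701^5 ≡ 16020;  14701^10 ≡ 651;  14701^17 ≡ 18250;  14701^34 ≡ 1393;  14701^85 ≡ 1859;  14701^113 ≡ 2421;  14701^170 ≡ 17112;  14701^226 ≡ 1886;  14701^565 ≡ 2878;  14701^1130 ≡ 2943;  14701^1921 ≡ 2524;  14701^3842 ≡ 11735;  14701^9605 ≡ 19210;  14701^19210 ≡ 1.
Smallest exponent giving 1 is 19210.

19210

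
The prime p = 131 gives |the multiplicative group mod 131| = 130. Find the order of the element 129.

65

The order of 129 must divide p − 1 = 130 = 2 · 5 · 13.
Divisors: 1, 2, 5, 10, 13, 26, 65, 130.
Check each in increasing order: 129^1 ≡ 129;  129^2 ≡ 4;  129^5 ≡ 99;  129^10 ≡ 107;  129^13 ≡ 61;  129^26 ≡ 53;  129^65 ≡ 1.
Smallest exponent giving 1 is 65.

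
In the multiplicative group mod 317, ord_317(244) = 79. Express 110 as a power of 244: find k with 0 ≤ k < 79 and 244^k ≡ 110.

69

Baby-step giant-step with m = ceil(sqrt(79)) = 9.
Baby table (244^j mod 317 for j=0..8):
  0:1  1:244  2:257  3:259  4:113  5:310  6:194  7:103
  8:89
Giant step factor: 244^(-9) ≡ 212 (mod 317).
Scan 110·212^i mod 317 for i = 0, 1, …:
  i=0: 110   i=1: 179   i=2: 225   i=3: 150
  i=4: 100   i=5: 278   i=6: 291   i=7: 194
Match at i=7, j=6: k = 7·9 + 6 = 69.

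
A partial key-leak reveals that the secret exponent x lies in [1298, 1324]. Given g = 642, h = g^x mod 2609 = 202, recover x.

Compute 642^1298 mod 2609 = 2419, then multiply by 642 repeatedly:
  642^1298=2419  642^1299=643  642^1300=584  642^1301=1841  642^1302=45
  642^1303=191  642^1304=2608  642^1305=1967  642^1306=58  642^1307=710
  642^1308=1854  642^1309=564  642^1310=2046  642^1311=1205  642^1312=1346
  642^1313=553  642^1314=202
Found 202 at exponent 1314.

1314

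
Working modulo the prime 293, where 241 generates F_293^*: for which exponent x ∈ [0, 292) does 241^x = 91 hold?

Baby-step giant-step with m = ceil(sqrt(292)) = 18.
Baby table (241^j mod 293 for j=0..17):
  0:1  1:241  2:67  3:32  4:94  5:93  6:145  7:78
  8:46  9:245  10:152  11:7  12:222  13:176  14:224  15:72
  16:65  17:136
Giant step factor: 241^(-18) ≡ 271 (mod 293).
Scan 91·271^i mod 293 for i = 0, 1, …:
  i=0: 91   i=1: 49   i=2: 94
Match at i=2, j=4: x = 2·18 + 4 = 40.

40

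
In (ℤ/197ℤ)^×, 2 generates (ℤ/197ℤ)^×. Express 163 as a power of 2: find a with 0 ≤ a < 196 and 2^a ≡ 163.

62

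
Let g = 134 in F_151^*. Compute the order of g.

The order of 134 must divide p − 1 = 150 = 2 · 3 · 5^2.
Divisors: 1, 2, 3, 5, 6, 10, 15, 25, 30, 50, 75, 150.
Check each in increasing order: 134^1 ≡ 134;  134^2 ≡ 138;  134^3 ≡ 70;  134^5 ≡ 147;  134^6 ≡ 68;  134^10 ≡ 16;  134^15 ≡ 87;  134^25 ≡ 33;  134^30 ≡ 19;  134^50 ≡ 32;  134^75 ≡ 150;  134^150 ≡ 1.
Smallest exponent giving 1 is 150.

150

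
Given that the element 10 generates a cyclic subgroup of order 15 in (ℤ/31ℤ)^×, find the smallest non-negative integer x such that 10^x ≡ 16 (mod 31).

9

Successive powers of 10 modulo 31:
  10^0=1  10^1=10  10^2=7  10^3=8  10^4=18  10^5=25
  10^6=2  10^7=20  10^8=14  10^9=16
So 10^9 ≡ 16 (mod 31), giving x = 9.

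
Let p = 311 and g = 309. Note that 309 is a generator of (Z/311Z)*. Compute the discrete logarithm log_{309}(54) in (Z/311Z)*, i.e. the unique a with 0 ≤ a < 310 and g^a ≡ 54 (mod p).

122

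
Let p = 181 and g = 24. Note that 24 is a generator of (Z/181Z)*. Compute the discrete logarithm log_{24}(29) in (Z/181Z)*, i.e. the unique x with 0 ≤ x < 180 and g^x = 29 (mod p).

132

Baby-step giant-step with m = ceil(sqrt(180)) = 14.
Baby table (24^j mod 181 for j=0..13):
  0:1  1:24  2:33  3:68  4:3  5:72  6:99  7:23
  8:9  9:35  10:116  11:69  12:27  13:105
Giant step factor: 24^(-14) ≡ 168 (mod 181).
Scan 29·168^i mod 181 for i = 0, 1, …:
  i=0: 29   i=1: 166   i=2: 14   i=3: 180
  i=4: 13   i=5: 12   i=6: 25   i=7: 37
  i=8: 62   i=9: 99
Match at i=9, j=6: x = 9·14 + 6 = 132.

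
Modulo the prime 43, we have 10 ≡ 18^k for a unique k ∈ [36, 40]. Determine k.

38

Compute 18^36 mod 43 = 21, then multiply by 18 repeatedly:
  18^36=21  18^37=34  18^38=10
Found 10 at exponent 38.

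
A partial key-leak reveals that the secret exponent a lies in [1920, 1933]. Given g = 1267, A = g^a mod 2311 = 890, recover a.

1921

Compute 1267^1920 mod 2311 = 1863, then multiply by 1267 repeatedly:
  1267^1920=1863  1267^1921=890
Found 890 at exponent 1921.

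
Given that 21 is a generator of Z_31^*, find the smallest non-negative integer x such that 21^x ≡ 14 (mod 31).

Successive powers of 21 modulo 31:
  21^0=1  21^1=21  21^2=7  21^3=23  21^4=18  21^5=6
  21^6=2  21^7=11  21^8=14
So 21^8 ≡ 14 (mod 31), giving x = 8.

8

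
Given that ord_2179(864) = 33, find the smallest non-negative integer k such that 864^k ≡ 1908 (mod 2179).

20

Successive powers of 864 modulo 2179:
  864^0=1  864^1=864  864^2=1278  864^3=1618  864^4=1213  864^5=2112
  864^6=945  864^7=1534  864^8=544  864^9=1531  864^10=131  864^11=2055
  864^12=1814  864^13=595  864^14=2015  864^15=2118  864^16=1771  864^17=486
  864^18=1536  864^19=93  864^20=1908
So 864^20 ≡ 1908 (mod 2179), giving k = 20.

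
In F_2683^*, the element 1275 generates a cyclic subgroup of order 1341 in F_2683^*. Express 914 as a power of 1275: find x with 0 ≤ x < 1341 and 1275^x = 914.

Baby-step giant-step with m = ceil(sqrt(1341)) = 37.
Baby table (1275^j mod 2683 for j=0..36):
  0:1  1:1275  2:2410  3:715  4:2088  5:664  6:1455  7:1172
  8:2552  9:2004  10:884  11:240  12:138  13:1555  14:2571  15:2082
  16:1063  17:410  18:2248  19:756  20:703  21:203  22:1257  23:924
  24:263  25:2633  26:642  27:235  28:1812  29:237  30:1679  31:2374
  32:426  33:1184  34:1754  35:1411  36:1415
Giant step factor: 1275^(-37) ≡ 446 (mod 2683).
Scan 914·446^i mod 2683 for i = 0, 1, …:
  i=0: 914   i=1: 2511   i=2: 1095   i=3: 64
  i=4: 1714   i=5: 2472   i=6: 2482   i=7: 1576
  i=8: 2633
Match at i=8, j=25: x = 8·37 + 25 = 321.

321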